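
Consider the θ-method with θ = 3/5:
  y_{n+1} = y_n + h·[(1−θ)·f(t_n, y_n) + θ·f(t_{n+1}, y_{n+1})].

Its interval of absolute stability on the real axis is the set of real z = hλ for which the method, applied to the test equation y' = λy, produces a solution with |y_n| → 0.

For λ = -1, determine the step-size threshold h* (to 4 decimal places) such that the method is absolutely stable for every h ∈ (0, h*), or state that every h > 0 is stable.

With y'=λy (z=hλ):
  y_{n+1} = y_n + z·[2/5·y_n + 3/5·y_{n+1}] ⇒ (1 − 3/5z)y_{n+1} = (1 + 2/5z)y_n
  Hence R(z) = (1 + 2/5z)/(1 − 3/5z).

Solve |R(x)|<1 on ℝ⁻.
x=-0.42: |R|=0.6645
x=-2: |R|=0.0909
x=-10: |R|=0.4286
x=-100: |R|=0.6393
θ=3/5≥1/2 ⇒ |1+2/5x|<|1−3/5x| ∀x<0 ⇒ unbounded interval.

(−∞, 0) — no finite endpoint. Any h>0 works for λ=-1.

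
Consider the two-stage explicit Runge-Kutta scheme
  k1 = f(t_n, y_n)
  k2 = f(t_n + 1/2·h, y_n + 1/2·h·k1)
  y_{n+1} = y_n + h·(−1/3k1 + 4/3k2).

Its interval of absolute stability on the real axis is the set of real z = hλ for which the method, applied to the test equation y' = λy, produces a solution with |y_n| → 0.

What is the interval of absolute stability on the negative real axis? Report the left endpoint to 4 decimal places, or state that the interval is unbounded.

z∈(-1.5000,0).

Test eqn y'=λy, z=hλ:
  k1=λy_n ⇒ h·k1=z·y_n;  k2=λ(1+1/2z)y_n ⇒ h·k2=z(1+1/2z)y_n
  y_{n+1}/y_n = 1 − 1/3z + 4/3z(1+1/2z) = 1 + z + 2/3z²
  ⇒ R(z) = 1 + z + 2/3z².

Need |R(x)|<1, x<0.
x=-1.13: |R|=0.7213
R=1: x+2/3x²=0 ⇒ x=−3/2=-1.5000; min R=1−1/(4·2/3)=0.6250>−1
Confirm numerically:
  x=-1.168: |R|=0.74148 <1
  x=-0.816: |R|=0.62790 <1
  x=-0.697: |R|=0.62687 <1
  x=-2.051: |R|=1.75340 >1
  x=-1.781: |R|=1.33364 >1
  x=-1.575: |R|=1.07875 >1
Stable set (-1.5000, 0).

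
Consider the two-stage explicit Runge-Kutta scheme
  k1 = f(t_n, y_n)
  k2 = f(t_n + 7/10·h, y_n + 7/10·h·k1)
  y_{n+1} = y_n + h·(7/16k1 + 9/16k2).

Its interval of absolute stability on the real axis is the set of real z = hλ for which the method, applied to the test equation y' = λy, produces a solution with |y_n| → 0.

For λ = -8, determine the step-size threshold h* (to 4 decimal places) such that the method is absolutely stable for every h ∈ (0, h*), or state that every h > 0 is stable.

(-2.5397,0); λ=-8 ⇒ h* = (160/63)/8 = 0.3175.

Set f=λy, z=hλ:
  k1=λy_n ⇒ h·k1=z·y_n;  k2=λ(1+7/10z)y_n ⇒ h·k2=z(1+7/10z)y_n
  y_{n+1}/y_n = 1 + 7/16z + 9/16z(1+7/10z) = 1 + z + 63/160z²
  Hence R(z) = 1 + z + 63/160z².

Find x<0 with |R(x)|<1.
x=-0.68: |R|=0.5021
R=1: x+63/160x²=0 ⇒ x=−160/63=-2.5397; min R=1−1/(4·63/160)=0.3651>−1
Confirm numerically:
  x=-2.172: |R|=0.68555 <1
  x=-1.540: |R|=0.39382 <1
  x=-1.296: |R|=0.36535 <1
  x=-1.178: |R|=0.36840 <1
  x=-3.057: |R|=1.62269 >1
  x=-2.794: |R|=1.27978 >1
  x=-2.567: |R|=1.02761 >1
So |R|<1 on (-2.5397, 0).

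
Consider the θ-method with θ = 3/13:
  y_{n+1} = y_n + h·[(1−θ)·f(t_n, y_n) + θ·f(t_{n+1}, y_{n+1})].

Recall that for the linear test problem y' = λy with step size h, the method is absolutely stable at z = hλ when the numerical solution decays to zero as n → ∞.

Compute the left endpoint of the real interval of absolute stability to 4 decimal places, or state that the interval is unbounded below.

z* = -3.7143.

On y'=λy, z=hλ:
  y_{n+1} = y_n + z·[10/13·y_n + 3/13·y_{n+1}] ⇒ (1 − 3/13z)y_{n+1} = (1 + 10/13z)y_n
  Hence R(z) = (1 + 10/13z)/(1 − 3/13z).

Find x<0 with |R(x)|<1.
x=-1.32: |R|=0.0118
R=−1: 1+10/13x = −1+3/13x ⇒ -7/13x=2 ⇒ x=2/(-7/13)=-3.7143
Confirm numerically:
  x=-2.771: |R|=0.69019 <1
  x=-2.163: |R|=0.44281 <1
  x=-1.886: |R|=0.31407 <1
  x=-4.109: |R|=1.10909 >1
  x=-3.869: |R|=1.04401 >1
Interval (-3.7143, 0).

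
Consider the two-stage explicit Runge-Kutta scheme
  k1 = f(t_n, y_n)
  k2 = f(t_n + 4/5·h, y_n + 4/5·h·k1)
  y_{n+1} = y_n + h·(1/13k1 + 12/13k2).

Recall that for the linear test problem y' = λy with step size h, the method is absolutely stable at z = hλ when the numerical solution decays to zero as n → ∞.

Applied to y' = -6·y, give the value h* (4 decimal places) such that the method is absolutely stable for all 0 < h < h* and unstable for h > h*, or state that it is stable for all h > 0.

(-1.3542,0); λ=-6 ⇒ h* = (65/48)/6 = 0.2257.

With y'=λy (z=hλ):
  k1=λy_n ⇒ h·k1=z·y_n;  k2=λ(1+4/5z)y_n ⇒ h·k2=z(1+4/5z)y_n
  y_{n+1}/y_n = 1 + 1/13z + 12/13z(1+4/5z) = 1 + z + 48/65z²
  ⇒ R(z) = 1 + z + 48/65z².

Find x<0 with |R(x)|<1.
x=-0.55: |R|=0.6734
R=1: x+48/65x²=0 ⇒ x=−65/48=-1.3542; min R=1−1/(4·48/65)=0.6615>−1
Confirm numerically:
  x=-1.298: |R|=0.94616 <1
  x=-1.170: |R|=0.84088 <1
  x=-0.888: |R|=0.69431 <1
  x=-0.816: |R|=0.67571 <1
  x=-1.904: |R|=1.77308 >1
  x=-1.873: |R|=1.71762 >1
  x=-1.435: |R|=1.08566 >1
Stable set (-1.3542, 0).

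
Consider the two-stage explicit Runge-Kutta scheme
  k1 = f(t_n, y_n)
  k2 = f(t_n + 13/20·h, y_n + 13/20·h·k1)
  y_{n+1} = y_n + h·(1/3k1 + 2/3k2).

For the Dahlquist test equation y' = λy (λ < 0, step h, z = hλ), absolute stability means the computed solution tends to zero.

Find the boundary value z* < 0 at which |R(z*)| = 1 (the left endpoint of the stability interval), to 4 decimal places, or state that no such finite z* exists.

Set f=λy, z=hλ:
  k1=λy_n ⇒ h·k1=z·y_n;  k2=λ(1+13/20z)y_n ⇒ h·k2=z(1+13/20z)y_n
  y_{n+1}/y_n = 1 + 1/3z + 2/3z(1+13/20z) = 1 + z + 13/30z²
  so R(z) = 1 + z + 13/30z².

Solve |R(x)|<1 on ℝ⁻.
x=-1.64: |R|=0.5255
R=1: x+13/30x²=0 ⇒ x=−30/13=-2.3077; min R=1−1/(4·13/30)=0.4231>−1
Confirm numerically:
  x=-1.890: |R|=0.65791 <1
  x=-1.707: |R|=0.55567 <1
  x=-1.490: |R|=0.47204 <1
  x=-2.719: |R|=1.48462 >1
  x=-2.499: |R|=1.20717 >1
Stable set (-2.3077, 0).

z* = -2.3077.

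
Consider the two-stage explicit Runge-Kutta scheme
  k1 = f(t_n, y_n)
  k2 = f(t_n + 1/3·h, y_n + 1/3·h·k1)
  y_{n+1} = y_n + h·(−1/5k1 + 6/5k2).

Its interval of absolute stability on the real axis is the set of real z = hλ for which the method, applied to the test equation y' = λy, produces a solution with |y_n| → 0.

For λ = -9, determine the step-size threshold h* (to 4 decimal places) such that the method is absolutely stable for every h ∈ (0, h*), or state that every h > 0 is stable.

With y'=λy (z=hλ):
  k1=λy_n ⇒ h·k1=z·y_n;  k2=λ(1+1/3z)y_n ⇒ h·k2=z(1+1/3z)y_n
  y_{n+1}/y_n = 1 − 1/5z + 6/5z(1+1/3z) = 1 + z + 2/5z²
  so R(z) = 1 + z + 2/5z².

Need |R(x)|<1, x<0.
x=-1.4: |R|=0.3840
R=1: x+2/5x²=0 ⇒ x=−5/2=-2.5000; min R=1−1/(4·2/5)=0.3750>−1
Confirm numerically:
  x=-2.047: |R|=0.62908 <1
  x=-1.404: |R|=0.38449 <1
  x=-1.259: |R|=0.37503 <1
  x=-3.008: |R|=1.61123 >1
  x=-2.618: |R|=1.12357 >1
Interval (-2.5000, 0).

(-2.5000,0); λ=-9 ⇒ h* = (5/2)/9 = 0.2778.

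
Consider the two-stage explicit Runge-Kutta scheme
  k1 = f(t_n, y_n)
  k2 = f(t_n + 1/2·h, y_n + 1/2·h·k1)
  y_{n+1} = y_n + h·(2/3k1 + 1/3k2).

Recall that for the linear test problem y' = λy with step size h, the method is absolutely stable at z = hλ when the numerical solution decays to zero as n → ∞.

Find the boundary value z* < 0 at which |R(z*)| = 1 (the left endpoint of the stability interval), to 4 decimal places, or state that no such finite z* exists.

left endpoint -6.0000.

Test eqn y'=λy, z=hλ:
  k1=λy_n ⇒ h·k1=z·y_n;  k2=λ(1+1/2z)y_n ⇒ h·k2=z(1+1/2z)y_n
  y_{n+1}/y_n = 1 + 2/3z + 1/3z(1+1/2z) = 1 + z + 1/6z²
  R(z) = 1 + z + 1/6z².

Need |R(x)|<1, x<0.
x=-1.27: |R|=0.0012
R=1: x+1/6x²=0 ⇒ x=−6=-6.0000; min R=1−1/(4·1/6)=-0.5000>−1
Confirm numerically:
  x=-4.990: |R|=0.16002 <1
  x=-3.766: |R|=0.40221 <1
  x=-3.174: |R|=0.49495 <1
  x=-6.408: |R|=1.43574 >1
  x=-6.157: |R|=1.16111 >1
Interval (-6.0000, 0).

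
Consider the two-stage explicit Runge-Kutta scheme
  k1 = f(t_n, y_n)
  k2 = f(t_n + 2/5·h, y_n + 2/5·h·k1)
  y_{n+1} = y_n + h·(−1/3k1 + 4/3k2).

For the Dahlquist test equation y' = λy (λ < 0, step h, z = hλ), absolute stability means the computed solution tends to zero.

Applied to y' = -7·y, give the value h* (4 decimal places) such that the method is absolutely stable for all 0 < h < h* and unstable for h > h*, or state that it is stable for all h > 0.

(-1.8750,0); λ=-7 ⇒ h* = (15/8)/7 = 0.2679.

Set f=λy, z=hλ:
  k1=λy_n ⇒ h·k1=z·y_n;  k2=λ(1+2/5z)y_n ⇒ h·k2=z(1+2/5z)y_n
  y_{n+1}/y_n = 1 − 1/3z + 4/3z(1+2/5z) = 1 + z + 8/15z²
  so R(z) = 1 + z + 8/15z².

Solve |R(x)|<1 on ℝ⁻.
x=-1.63: |R|=0.7870
R=1: x+8/15x²=0 ⇒ x=−15/8=-1.8750; min R=1−1/(4·8/15)=0.5312>−1
Confirm numerically:
  x=-1.470: |R|=0.68248 <1
  x=-1.009: |R|=0.53398 <1
  x=-0.917: |R|=0.53147 <1
  x=-0.811: |R|=0.53978 <1
  x=-2.207: |R|=1.39079 >1
  x=-2.034: |R|=1.17248 >1
  x=-1.937: |R|=1.06405 >1
Interval (-1.8750, 0).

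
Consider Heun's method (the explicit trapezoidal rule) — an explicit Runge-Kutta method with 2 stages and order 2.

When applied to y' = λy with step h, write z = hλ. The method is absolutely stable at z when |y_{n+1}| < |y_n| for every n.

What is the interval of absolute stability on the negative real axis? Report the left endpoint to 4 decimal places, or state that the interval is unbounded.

With y'=λy (z=hλ):
  order 2, 2-stage ⇒ R(z)=1+z+z^2/2
  (e.g. R(-0.58)=0.58820, |R|=0.58820)

Find x<0 with |R(x)|<1.
x=-0.58: |R|=0.5882
|R(-1.7)|=0.7450 |R(-1.59)|=0.6741 |R(-1.13)|=0.5085
Bisect:
  x_lo=-2.6116 |R|=1.7987  x_hi=-0.0590 |R|=0.9427
  mid=-1.33533 |R|=0.55622 →hi
  mid=-1.97348 |R|=0.97383 →hi
  mid=-2.29256 |R|=1.33535 →lo
  mid=-2.13302 |R|=1.14187 →lo
  mid=-2.05325 |R|=1.05467 →lo
  mid=-2.01337 |R|=1.01346 →lo
  mid=-1.99342 |R|=0.99345 →hi
  mid=-2.00339 |R|=1.00340 →lo
  mid=-1.99841 |R|=0.99841 →hi
  mid=-2.00090 |R|=1.00090 →lo
  ...
  [-2.00012,-1.99997] ⇒ x*=-2.0000
Stable set (-2.0000, 0).

z∈(-2.0000,0).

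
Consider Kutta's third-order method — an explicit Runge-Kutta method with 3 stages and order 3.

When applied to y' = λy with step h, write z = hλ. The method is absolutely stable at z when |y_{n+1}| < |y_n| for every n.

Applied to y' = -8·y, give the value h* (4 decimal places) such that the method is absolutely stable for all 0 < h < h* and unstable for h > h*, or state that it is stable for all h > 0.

(-2.5127,0); λ=-8 ⇒ h* = 0.3141.

Test eqn y'=λy, z=hλ:
  order 3, 3-stage ⇒ R(z)=1+z+z^2/2+z^3/6
  (e.g. R(-1.35)=0.15119, |R|=0.15119)

Solve |R(x)|<1 on ℝ⁻.
x=-1.35: |R|=0.1512
|R(-1.76)|=0.1198 |R(-1.68)|=0.0591 |R(-0.58)|=0.5557
Bisect:
  x_lo=-3.1353 |R|=2.3570  x_hi=-0.1890 |R|=0.8277
  mid=-1.66217 |R|=0.04614 →hi
  mid=-2.39873 |R|=0.82213 →hi
  mid=-2.76702 |R|=1.46972 →lo
  mid=-2.58288 |R|=1.11909 →lo
  mid=-2.49081 |R|=0.96429 →hi
  mid=-2.53684 |R|=1.04006 →lo
  mid=-2.51382 |R|=1.00177 →lo
  mid=-2.50231 |R|=0.98293 →hi
  ...
  [-2.51292,-2.51274] ⇒ x*=-2.5127
Interval (-2.5127, 0).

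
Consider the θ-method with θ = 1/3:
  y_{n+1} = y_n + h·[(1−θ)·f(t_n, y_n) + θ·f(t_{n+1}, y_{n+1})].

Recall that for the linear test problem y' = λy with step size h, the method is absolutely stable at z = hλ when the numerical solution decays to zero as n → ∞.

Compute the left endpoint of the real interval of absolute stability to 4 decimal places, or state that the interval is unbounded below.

left endpoint -6.0000.

With y'=λy (z=hλ):
  y_{n+1} = y_n + z·[2/3·y_n + 1/3·y_{n+1}] ⇒ (1 − 1/3z)y_{n+1} = (1 + 2/3z)y_n
  R(z) = (1 + 2/3z)/(1 − 1/3z).

Solve |R(x)|<1 on ℝ⁻.
x=-0.68: |R|=0.4457
R=−1: 1+2/3x = −1+1/3x ⇒ -1/3x=2 ⇒ x=2/(-1/3)=-6.0000
Confirm numerically:
  x=-4.424: |R|=0.78772 <1
  x=-3.658: |R|=0.64824 <1
  x=-3.202: |R|=0.54886 <1
  x=-6.379: |R|=1.04041 >1
  x=-6.191: |R|=1.02078 >1
  x=-6.046: |R|=1.00509 >1
So |R|<1 on (-6.0000, 0).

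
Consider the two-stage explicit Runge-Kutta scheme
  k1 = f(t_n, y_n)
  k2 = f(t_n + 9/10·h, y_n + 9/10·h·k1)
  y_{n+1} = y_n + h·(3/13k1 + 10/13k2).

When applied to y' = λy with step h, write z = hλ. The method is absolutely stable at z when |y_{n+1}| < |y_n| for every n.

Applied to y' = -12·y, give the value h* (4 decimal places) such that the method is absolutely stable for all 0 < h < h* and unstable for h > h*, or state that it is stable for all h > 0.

With y'=λy (z=hλ):
  k1=λy_n ⇒ h·k1=z·y_n;  k2=λ(1+9/10z)y_n ⇒ h·k2=z(1+9/10z)y_n
  y_{n+1}/y_n = 1 + 3/13z + 10/13z(1+9/10z) = 1 + z + 9/13z²
  Hence R(z) = 1 + z + 9/13z².

Need |R(x)|<1, x<0.
x=-0.73: |R|=0.6389
R=1: x+9/13x²=0 ⇒ x=−13/9=-1.4444; min R=1−1/(4·9/13)=0.6389>−1
Confirm numerically:
  x=-1.215: |R|=0.80700 <1
  x=-1.153: |R|=0.76736 <1
  x=-0.878: |R|=0.65569 <1
  x=-1.842: |R|=1.50698 >1
  x=-1.515: |R|=1.07400 >1
So |R|<1 on (-1.4444, 0).

(-1.4444,0); λ=-12 ⇒ h* = (13/9)/12 = 0.1204.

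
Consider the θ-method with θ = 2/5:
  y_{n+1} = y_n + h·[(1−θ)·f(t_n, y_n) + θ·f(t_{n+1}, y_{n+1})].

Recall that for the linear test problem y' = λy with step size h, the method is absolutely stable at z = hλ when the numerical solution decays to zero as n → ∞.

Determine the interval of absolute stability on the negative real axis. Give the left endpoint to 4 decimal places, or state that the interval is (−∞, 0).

z∈(-10.0000,0).

Set f=λy, z=hλ:
  y_{n+1} = y_n + z·[3/5·y_n + 2/5·y_{n+1}] ⇒ (1 − 2/5z)y_{n+1} = (1 + 3/5z)y_n
  Hence R(z) = (1 + 3/5z)/(1 − 2/5z).

Find x<0 with |R(x)|<1.
x=-0.91: |R|=0.3328
R=−1: 1+3/5x = −1+2/5x ⇒ -1/5x=2 ⇒ x=2/(-1/5)=-10.0000
Confirm numerically:
  x=-8.728: |R|=0.94336 <1
  x=-8.291: |R|=0.92081 <1
  x=-8.099: |R|=0.91032 <1
  x=-7.719: |R|=0.88839 <1
  x=-10.524: |R|=1.02012 >1
  x=-10.179: |R|=1.00706 >1
  x=-10.170: |R|=1.00671 >1
So |R|<1 on (-10.0000, 0).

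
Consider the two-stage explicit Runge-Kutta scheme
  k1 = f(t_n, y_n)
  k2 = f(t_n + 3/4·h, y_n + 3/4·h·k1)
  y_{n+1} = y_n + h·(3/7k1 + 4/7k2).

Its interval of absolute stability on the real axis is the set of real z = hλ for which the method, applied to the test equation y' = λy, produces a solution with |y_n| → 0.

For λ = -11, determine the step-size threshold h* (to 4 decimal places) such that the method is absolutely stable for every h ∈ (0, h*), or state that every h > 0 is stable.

(-2.3333,0); λ=-11 ⇒ h* = (7/3)/11 = 0.2121.

Test eqn y'=λy, z=hλ:
  k1=λy_n ⇒ h·k1=z·y_n;  k2=λ(1+3/4z)y_n ⇒ h·k2=z(1+3/4z)y_n
  y_{n+1}/y_n = 1 + 3/7z + 4/7z(1+3/4z) = 1 + z + 3/7z²
  ⇒ R(z) = 1 + z + 3/7z².

Find x<0 with |R(x)|<1.
x=-0.47: |R|=0.6247
R=1: x+3/7x²=0 ⇒ x=−7/3=-2.3333; min R=1−1/(4·3/7)=0.4167>−1
Confirm numerically:
  x=-2.223: |R|=0.89488 <1
  x=-1.866: |R|=0.62627 <1
  x=-1.128: |R|=0.41731 <1
  x=-2.708: |R|=1.43483 >1
  x=-2.408: |R|=1.07706 >1
So |R|<1 on (-2.3333, 0).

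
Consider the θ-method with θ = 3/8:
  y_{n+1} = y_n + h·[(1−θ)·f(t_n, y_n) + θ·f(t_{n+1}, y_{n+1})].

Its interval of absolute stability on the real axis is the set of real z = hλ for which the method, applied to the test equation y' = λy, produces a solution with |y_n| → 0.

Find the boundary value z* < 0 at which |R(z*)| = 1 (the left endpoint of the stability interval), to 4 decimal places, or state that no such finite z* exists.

left endpoint -8.0000.

Test eqn y'=λy, z=hλ:
  y_{n+1} = y_n + z·[5/8·y_n + 3/8·y_{n+1}] ⇒ (1 − 3/8z)y_{n+1} = (1 + 5/8z)y_n
  so R(z) = (1 + 5/8z)/(1 − 3/8z).

Solve |R(x)|<1 on ℝ⁻.
x=-0.5: |R|=0.5789
R=−1: 1+5/8x = −1+3/8x ⇒ -1/4x=2 ⇒ x=2/(-1/4)=-8.0000
Confirm numerically:
  x=-7.871: |R|=0.99184 <1
  x=-7.459: |R|=0.96438 <1
  x=-5.266: |R|=0.77023 <1
  x=-8.589: |R|=1.03489 >1
  x=-8.255: |R|=1.01557 >1
So |R|<1 on (-8.0000, 0).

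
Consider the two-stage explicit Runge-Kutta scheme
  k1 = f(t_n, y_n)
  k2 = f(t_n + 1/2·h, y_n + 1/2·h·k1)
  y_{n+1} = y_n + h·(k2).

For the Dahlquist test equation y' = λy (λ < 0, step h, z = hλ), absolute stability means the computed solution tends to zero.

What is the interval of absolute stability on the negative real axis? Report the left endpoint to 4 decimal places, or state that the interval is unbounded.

z∈(-2.0000,0).

Set f=λy, z=hλ:
  k1=λy_n ⇒ h·k1=z·y_n;  k2=λ(1+1/2z)y_n ⇒ h·k2=z(1+1/2z)y_n
  y_{n+1}/y_n = 1 + z(1+1/2z) = 1 + z + 1/2z²
  R(z) = 1 + z + 1/2z².

Find x<0 with |R(x)|<1.
x=-1.58: |R|=0.6682
R=1: x+1/2x²=0 ⇒ x=−2=-2.0000; min R=1−1/(4·1/2)=0.5000>−1
Confirm numerically:
  x=-1.598: |R|=0.67880 <1
  x=-1.506: |R|=0.62802 <1
  x=-1.456: |R|=0.60397 <1
  x=-1.177: |R|=0.51566 <1
  x=-2.400: |R|=1.48000 >1
  x=-2.387: |R|=1.46188 >1
  x=-2.022: |R|=1.02224 >1
Stable set (-2.0000, 0).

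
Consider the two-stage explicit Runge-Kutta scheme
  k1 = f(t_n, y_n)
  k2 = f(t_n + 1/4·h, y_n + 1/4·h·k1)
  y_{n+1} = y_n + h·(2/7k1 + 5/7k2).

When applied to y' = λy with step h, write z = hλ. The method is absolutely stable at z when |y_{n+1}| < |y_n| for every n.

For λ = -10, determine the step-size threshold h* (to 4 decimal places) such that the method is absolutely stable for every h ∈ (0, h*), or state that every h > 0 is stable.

Test eqn y'=λy, z=hλ:
  k1=λy_n ⇒ h·k1=z·y_n;  k2=λ(1+1/4z)y_n ⇒ h·k2=z(1+1/4z)y_n
  y_{n+1}/y_n = 1 + 2/7z + 5/7z(1+1/4z) = 1 + z + 5/28z²
  so R(z) = 1 + z + 5/28z².

Find x<0 with |R(x)|<1.
x=-1.15: |R|=0.0862
R=1: x+5/28x²=0 ⇒ x=−28/5=-5.6000; min R=1−1/(4·5/28)=-0.4000>−1
Confirm numerically:
  x=-4.778: |R|=0.29866 <1
  x=-4.504: |R|=0.11850 <1
  x=-4.370: |R|=0.04016 <1
  x=-3.973: |R|=0.15430 <1
  x=-6.091: |R|=1.53405 >1
  x=-5.804: |R|=1.21143 >1
Interval (-5.6000, 0).

(-5.6000,0); λ=-10 ⇒ h* = (28/5)/10 = 0.5600.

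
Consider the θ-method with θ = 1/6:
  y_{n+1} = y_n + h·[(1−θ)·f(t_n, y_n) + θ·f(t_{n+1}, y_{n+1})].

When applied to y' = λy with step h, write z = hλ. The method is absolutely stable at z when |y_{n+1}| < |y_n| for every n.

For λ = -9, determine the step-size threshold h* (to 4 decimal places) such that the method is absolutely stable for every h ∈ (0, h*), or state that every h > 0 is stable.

Test eqn y'=λy, z=hλ:
  y_{n+1} = y_n + z·[5/6·y_n + 1/6·y_{n+1}] ⇒ (1 − 1/6z)y_{n+1} = (1 + 5/6z)y_n
  R(z) = (1 + 5/6z)/(1 − 1/6z).

Boundary: |R(x)|=1, x<0.
x=-0.86: |R|=0.2478
R=−1: 1+5/6x = −1+1/6x ⇒ -2/3x=2 ⇒ x=2/(-2/3)=-3.0000
Confirm numerically:
  x=-2.791: |R|=0.90490 <1
  x=-2.335: |R|=0.68086 <1
  x=-2.144: |R|=0.57957 <1
  x=-2.048: |R|=0.52684 <1
  x=-3.480: |R|=1.20253 >1
  x=-3.050: |R|=1.02210 >1
Stable set (-3.0000, 0).

(-3.0000,0); λ=-9 ⇒ h* = (3)/9 = 0.3333.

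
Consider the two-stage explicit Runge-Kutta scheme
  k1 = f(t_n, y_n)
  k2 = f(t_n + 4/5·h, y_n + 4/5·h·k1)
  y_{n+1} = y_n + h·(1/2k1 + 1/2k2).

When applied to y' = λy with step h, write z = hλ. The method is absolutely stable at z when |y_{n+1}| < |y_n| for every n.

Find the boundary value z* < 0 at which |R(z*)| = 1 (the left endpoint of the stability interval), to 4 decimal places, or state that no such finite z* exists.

z* = -2.5000.

With y'=λy (z=hλ):
  k1=λy_n ⇒ h·k1=z·y_n;  k2=λ(1+4/5z)y_n ⇒ h·k2=z(1+4/5z)y_n
  y_{n+1}/y_n = 1 + 1/2z + 1/2z(1+4/5z) = 1 + z + 2/5z²
  so R(z) = 1 + z + 2/5z².

Find x<0 with |R(x)|<1.
x=-0.32: |R|=0.7210
R=1: x+2/5x²=0 ⇒ x=−5/2=-2.5000; min R=1−1/(4·2/5)=0.3750>−1
Confirm numerically:
  x=-2.472: |R|=0.97231 <1
  x=-2.233: |R|=0.76152 <1
  x=-1.865: |R|=0.52629 <1
  x=-1.822: |R|=0.50587 <1
  x=-3.025: |R|=1.63525 >1
  x=-2.936: |R|=1.51204 >1
Interval (-2.5000, 0).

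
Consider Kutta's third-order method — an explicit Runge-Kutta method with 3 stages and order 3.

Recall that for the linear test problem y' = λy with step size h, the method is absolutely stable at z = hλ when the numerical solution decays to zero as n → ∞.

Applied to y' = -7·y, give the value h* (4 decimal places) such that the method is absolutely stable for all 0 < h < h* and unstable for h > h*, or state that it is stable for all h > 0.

On y'=λy, z=hλ:
  order 3, 3-stage ⇒ R(z)=1+z+z^2/2+z^3/6
  (e.g. R(-0.61)=0.53822, |R|=0.53822)

Boundary: |R(x)|=1, x<0.
x=-0.61: |R|=0.5382
|R(-2.91)|=1.7830 |R(-2.56)|=1.0794 |R(-2.02)|=0.3535
Bisect:
  x_lo=-3.3445 |R|=2.9866  x_hi=-0.2024 |R|=0.8167
  mid=-1.77345 |R|=0.13051 →hi
  mid=-2.55896 |R|=1.07761 →lo
  mid=-2.16620 |R|=0.51411 →hi
  mid=-2.36258 |R|=0.76959 →hi
  mid=-2.46077 |R|=0.91656 →hi
  mid=-2.50986 |R|=0.99527 →hi
  mid=-2.53441 |R|=1.03598 →lo
  mid=-2.52214 |R|=1.01551 →lo
  mid=-2.51600 |R|=1.00536 →lo
  ...
  [-2.51293,-2.51274] ⇒ x*=-2.5127
So |R|<1 on (-2.5127, 0).

(-2.5127,0); λ=-7 ⇒ h* = 0.3590.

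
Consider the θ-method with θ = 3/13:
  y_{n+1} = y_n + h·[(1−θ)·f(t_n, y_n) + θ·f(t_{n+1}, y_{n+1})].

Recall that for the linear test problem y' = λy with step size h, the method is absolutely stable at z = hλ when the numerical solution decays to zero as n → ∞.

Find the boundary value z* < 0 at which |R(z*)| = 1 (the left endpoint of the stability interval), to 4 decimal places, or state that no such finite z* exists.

With y'=λy (z=hλ):
  y_{n+1} = y_n + z·[10/13·y_n + 3/13·y_{n+1}] ⇒ (1 − 3/13z)y_{n+1} = (1 + 10/13z)y_n
  R(z) = (1 + 10/13z)/(1 − 3/13z).

Solve |R(x)|<1 on ℝ⁻.
x=-0.83: |R|=0.3034
R=−1: 1+10/13x = −1+3/13x ⇒ -7/13x=2 ⇒ x=2/(-7/13)=-3.7143
Confirm numerically:
  x=-3.536: |R|=0.94714 <1
  x=-2.704: |R|=0.66502 <1
  x=-1.842: |R|=0.29256 <1
  x=-3.955: |R|=1.06777 >1
  x=-3.950: |R|=1.06640 >1
So |R|<1 on (-3.7143, 0).

left endpoint -3.7143.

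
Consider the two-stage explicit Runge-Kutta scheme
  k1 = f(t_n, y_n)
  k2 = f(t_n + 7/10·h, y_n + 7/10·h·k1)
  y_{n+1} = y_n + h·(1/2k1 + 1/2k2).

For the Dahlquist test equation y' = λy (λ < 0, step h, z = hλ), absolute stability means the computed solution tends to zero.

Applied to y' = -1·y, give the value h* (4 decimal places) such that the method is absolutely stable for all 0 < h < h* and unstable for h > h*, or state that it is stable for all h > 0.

(-2.8571,0); λ=-1 ⇒ h* = (20/7)/1 = 2.8571.

On y'=λy, z=hλ:
  k1=λy_n ⇒ h·k1=z·y_n;  k2=λ(1+7/10z)y_n ⇒ h·k2=z(1+7/10z)y_n
  y_{n+1}/y_n = 1 + 1/2z + 1/2z(1+7/10z) = 1 + z + 7/20z²
  Hence R(z) = 1 + z + 7/20z².

Solve |R(x)|<1 on ℝ⁻.
x=-0.74: |R|=0.4517
R=1: x+7/20x²=0 ⇒ x=−20/7=-2.8571; min R=1−1/(4·7/20)=0.2857>−1
Confirm numerically:
  x=-2.194: |R|=0.49077 <1
  x=-1.973: |R|=0.38946 <1
  x=-1.640: |R|=0.30136 <1
  x=-3.025: |R|=1.17772 >1
  x=-2.907: |R|=1.05073 >1
Stable set (-2.8571, 0).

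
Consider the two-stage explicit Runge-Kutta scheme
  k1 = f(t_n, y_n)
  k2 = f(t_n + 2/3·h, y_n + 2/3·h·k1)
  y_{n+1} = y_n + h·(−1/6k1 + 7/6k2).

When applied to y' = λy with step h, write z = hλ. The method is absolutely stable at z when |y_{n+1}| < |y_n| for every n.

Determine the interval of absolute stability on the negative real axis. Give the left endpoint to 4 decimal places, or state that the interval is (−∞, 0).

On y'=λy, z=hλ:
  k1=λy_n ⇒ h·k1=z·y_n;  k2=λ(1+2/3z)y_n ⇒ h·k2=z(1+2/3z)y_n
  y_{n+1}/y_n = 1 − 1/6z + 7/6z(1+2/3z) = 1 + z + 7/9z²
  Hence R(z) = 1 + z + 7/9z².

Find x<0 with |R(x)|<1.
x=-1.65: |R|=1.4675
R=1: x+7/9x²=0 ⇒ x=−9/7=-1.2857; min R=1−1/(4·7/9)=0.6786>−1
Confirm numerically:
  x=-0.918: |R|=0.73745 <1
  x=-0.906: |R|=0.73243 <1
  x=-0.859: |R|=0.71491 <1
  x=-1.802: |R|=1.72360 >1
  x=-1.415: |R|=1.14229 >1
So |R|<1 on (-1.2857, 0).

z∈(-1.2857,0).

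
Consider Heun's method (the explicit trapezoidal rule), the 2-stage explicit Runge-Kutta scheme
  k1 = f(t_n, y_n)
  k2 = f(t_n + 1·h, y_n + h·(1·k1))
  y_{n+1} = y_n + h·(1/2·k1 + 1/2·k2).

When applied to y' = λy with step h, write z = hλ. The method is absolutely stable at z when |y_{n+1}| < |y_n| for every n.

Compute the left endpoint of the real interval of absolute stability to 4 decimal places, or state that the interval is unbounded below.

On y'=λy, z=hλ:
  order 2, 2-stage ⇒ R(z)=1+z+z^2/2
  (e.g. R(-1.55)=0.65125, |R|=0.65125)

Boundary: |R(x)|=1, x<0.
x=-1.55: |R|=0.6513
|R(-2.09)|=1.0940 |R(-1.59)|=0.6741 |R(-1.02)|=0.5002
Bisect:
  x_lo=-2.6337 |R|=1.8344  x_hi=-0.3115 |R|=0.7370
  mid=-1.47259 |R|=0.61167 →hi
  mid=-2.05312 |R|=1.05453 →lo
  mid=-1.76286 |R|=0.79097 →hi
  mid=-1.90799 |R|=0.91222 →hi
  mid=-1.98055 |R|=0.98074 →hi
  mid=-2.01684 |R|=1.01698 →lo
  mid=-1.99870 |R|=0.99870 →hi
  mid=-2.00777 |R|=1.00780 →lo
  mid=-2.00323 |R|=1.00324 →lo
  mid=-2.00096 |R|=1.00096 →lo
  ...
  [-2.00011,-1.99997] ⇒ x*=-2.0000
Stable set (-2.0000, 0).

left endpoint -2.0000.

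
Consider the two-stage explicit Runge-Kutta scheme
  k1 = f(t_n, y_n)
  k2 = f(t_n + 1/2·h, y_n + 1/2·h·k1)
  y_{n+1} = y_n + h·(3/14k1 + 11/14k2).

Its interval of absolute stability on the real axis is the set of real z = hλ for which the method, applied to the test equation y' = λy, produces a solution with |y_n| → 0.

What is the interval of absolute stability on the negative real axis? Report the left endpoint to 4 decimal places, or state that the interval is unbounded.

On y'=λy, z=hλ:
  k1=λy_n ⇒ h·k1=z·y_n;  k2=λ(1+1/2z)y_n ⇒ h·k2=z(1+1/2z)y_n
  y_{n+1}/y_n = 1 + 3/14z + 11/14z(1+1/2z) = 1 + z + 11/28z²
  R(z) = 1 + z + 11/28z².

Need |R(x)|<1, x<0.
x=-0.72: |R|=0.4837
R=1: x+11/28x²=0 ⇒ x=−28/11=-2.5455; min R=1−1/(4·11/28)=0.3636>−1
Confirm numerically:
  x=-2.179: |R|=0.68630 <1
  x=-2.122: |R|=0.64699 <1
  x=-1.867: |R|=0.50238 <1
  x=-1.296: |R|=0.36385 <1
  x=-2.918: |R|=1.42707 >1
  x=-2.635: |R|=1.09270 >1
So |R|<1 on (-2.5455, 0).

z∈(-2.5455,0).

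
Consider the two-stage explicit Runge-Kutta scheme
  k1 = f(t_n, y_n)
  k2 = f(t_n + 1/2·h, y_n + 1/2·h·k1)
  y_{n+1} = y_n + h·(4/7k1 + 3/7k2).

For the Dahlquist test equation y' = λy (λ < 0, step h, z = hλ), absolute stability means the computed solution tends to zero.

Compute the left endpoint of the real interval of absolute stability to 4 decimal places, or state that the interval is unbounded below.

Test eqn y'=λy, z=hλ:
  k1=λy_n ⇒ h·k1=z·y_n;  k2=λ(1+1/2z)y_n ⇒ h·k2=z(1+1/2z)y_n
  y_{n+1}/y_n = 1 + 4/7z + 3/7z(1+1/2z) = 1 + z + 3/14z²
  Hence R(z) = 1 + z + 3/14z².

Boundary: |R(x)|=1, x<0.
x=-0.97: |R|=0.2316
R=1: x+3/14x²=0 ⇒ x=−14/3=-4.6667; min R=1−1/(4·3/14)=-0.1667>−1
Confirm numerically:
  x=-4.329: |R|=0.68677 <1
  x=-3.911: |R|=0.36670 <1
  x=-3.863: |R|=0.33474 <1
  x=-5.260: |R|=1.66877 >1
  x=-5.199: |R|=1.59306 >1
So |R|<1 on (-4.6667, 0).

z* = -4.6667.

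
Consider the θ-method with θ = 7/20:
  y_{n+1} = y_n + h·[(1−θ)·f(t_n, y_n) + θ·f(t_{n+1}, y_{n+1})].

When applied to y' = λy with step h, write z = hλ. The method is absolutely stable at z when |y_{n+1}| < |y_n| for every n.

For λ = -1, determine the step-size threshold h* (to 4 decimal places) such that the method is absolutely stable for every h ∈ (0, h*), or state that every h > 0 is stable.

Set f=λy, z=hλ:
  y_{n+1} = y_n + z·[13/20·y_n + 7/20·y_{n+1}] ⇒ (1 − 7/20z)y_{n+1} = (1 + 13/20z)y_n
  Hence R(z) = (1 + 13/20z)/(1 − 7/20z).

Boundary: |R(x)|=1, x<0.
x=-0.91: |R|=0.3098
R=−1: 1+13/20x = −1+7/20x ⇒ -3/10x=2 ⇒ x=2/(-3/10)=-6.6667
Confirm numerically:
  x=-6.104: |R|=0.94618 <1
  x=-5.017: |R|=0.82042 <1
  x=-4.476: |R|=0.74394 <1
  x=-7.067: |R|=1.03458 >1
  x=-7.066: |R|=1.03449 >1
  x=-6.966: |R|=1.02612 >1
So |R|<1 on (-6.6667, 0).

(-6.6667,0); λ=-1 ⇒ h* = (20/3)/1 = 6.6667.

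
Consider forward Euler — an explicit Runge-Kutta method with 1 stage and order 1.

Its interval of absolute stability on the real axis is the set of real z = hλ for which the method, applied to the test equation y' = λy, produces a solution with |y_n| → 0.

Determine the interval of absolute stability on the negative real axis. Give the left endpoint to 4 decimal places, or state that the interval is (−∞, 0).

Set f=λy, z=hλ:
  order 1, 1-stage ⇒ R(z)=1+z
  (e.g. R(-0.74)=0.26000, |R|=0.26000)

Solve |R(x)|<1 on ℝ⁻.
x=-0.74: |R|=0.2600
|R(-1.48)|=0.4800 |R(-1.32)|=0.3200 |R(-0.82)|=0.1800
Bisect:
  x_lo=-2.4832 |R|=1.4832  x_hi=-0.0946 |R|=0.9054
  mid=-1.28888 |R|=0.28888 →hi
  mid=-1.88603 |R|=0.88603 →hi
  mid=-2.18460 |R|=1.18460 →lo
  mid=-2.03531 |R|=1.03531 →lo
  mid=-1.96067 |R|=0.96067 →hi
  mid=-1.99799 |R|=0.99799 →hi
  mid=-2.01665 |R|=1.01665 →lo
  ...
  [-2.00003,-1.99989] ⇒ x*=-2.0000
Stable set (-2.0000, 0).

z∈(-2.0000,0).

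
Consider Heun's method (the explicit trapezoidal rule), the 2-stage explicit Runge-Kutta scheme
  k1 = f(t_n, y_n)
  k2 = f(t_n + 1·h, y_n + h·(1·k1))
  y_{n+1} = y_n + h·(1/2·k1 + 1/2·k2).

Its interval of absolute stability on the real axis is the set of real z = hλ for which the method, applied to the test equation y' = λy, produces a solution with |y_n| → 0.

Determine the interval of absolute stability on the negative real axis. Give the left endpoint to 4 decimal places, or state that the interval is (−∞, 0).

Set f=λy, z=hλ:
  order 2, 2-stage ⇒ R(z)=1+z+z^2/2
  (e.g. R(-1.07)=0.50245, |R|=0.50245)

Boundary: |R(x)|=1, x<0.
x=-1.07: |R|=0.5025
|R(-2.39)|=1.4661 |R(-1.54)|=0.6458 |R(-1.03)|=0.5005
Bisect:
  x_lo=-2.3921 |R|=1.4689  x_hi=-0.2240 |R|=0.8011
  mid=-1.30803 |R|=0.54744 →hi
  mid=-1.85005 |R|=0.86129 →hi
  mid=-2.12105 |R|=1.12838 →lo
  mid=-1.98555 |R|=0.98565 →hi
  mid=-2.05330 |R|=1.05472 →lo
  mid=-2.01942 |R|=1.01961 →lo
  mid=-2.00249 |R|=1.00249 →lo
  mid=-1.99402 |R|=0.99404 →hi
  mid=-1.99825 |R|=0.99825 →hi
  mid=-2.00037 |R|=1.00037 →lo
  ...
  [-2.00011,-1.99997] ⇒ x*=-2.0000
So |R|<1 on (-2.0000, 0).

(-2.0000, 0).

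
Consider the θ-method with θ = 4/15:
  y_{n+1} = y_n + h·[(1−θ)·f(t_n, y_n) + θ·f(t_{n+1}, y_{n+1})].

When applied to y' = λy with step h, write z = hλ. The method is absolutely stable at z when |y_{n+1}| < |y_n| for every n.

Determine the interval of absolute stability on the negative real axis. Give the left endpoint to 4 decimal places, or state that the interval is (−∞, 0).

(-4.2857, 0).

On y'=λy, z=hλ:
  y_{n+1} = y_n + z·[11/15·y_n + 4/15·y_{n+1}] ⇒ (1 − 4/15z)y_{n+1} = (1 + 11/15z)y_n
  Hence R(z) = (1 + 11/15z)/(1 − 4/15z).

Boundary: |R(x)|=1, x<0.
x=-0.51: |R|=0.5511
R=−1: 1+11/15x = −1+4/15x ⇒ -7/15x=2 ⇒ x=2/(-7/15)=-4.2857
Confirm numerically:
  x=-4.106: |R|=0.95997 <1
  x=-2.947: |R|=0.65018 <1
  x=-2.385: |R|=0.45782 <1
  x=-4.676: |R|=1.08106 >1
  x=-4.633: |R|=1.07250 >1
  x=-4.533: |R|=1.05225 >1
Stable set (-4.2857, 0).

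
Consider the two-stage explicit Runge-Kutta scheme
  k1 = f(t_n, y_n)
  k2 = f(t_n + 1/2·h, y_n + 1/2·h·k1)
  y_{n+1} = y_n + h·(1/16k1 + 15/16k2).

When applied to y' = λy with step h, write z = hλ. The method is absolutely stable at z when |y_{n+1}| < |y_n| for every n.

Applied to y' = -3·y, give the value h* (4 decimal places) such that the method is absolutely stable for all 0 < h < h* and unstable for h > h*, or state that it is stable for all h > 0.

On y'=λy, z=hλ:
  k1=λy_n ⇒ h·k1=z·y_n;  k2=λ(1+1/2z)y_n ⇒ h·k2=z(1+1/2z)y_n
  y_{n+1}/y_n = 1 + 1/16z + 15/16z(1+1/2z) = 1 + z + 15/32z²
  so R(z) = 1 + z + 15/32z².

Solve |R(x)|<1 on ℝ⁻.
x=-1.26: |R|=0.4842
R=1: x+15/32x²=0 ⇒ x=−32/15=-2.1333; min R=1−1/(4·15/32)=0.4667>−1
Confirm numerically:
  x=-1.601: |R|=0.60050 <1
  x=-1.230: |R|=0.47917 <1
  x=-1.195: |R|=0.47439 <1
  x=-2.384: |R|=1.28012 >1
  x=-2.358: |R|=1.24833 >1
  x=-2.188: |R|=1.05607 >1
Stable set (-2.1333, 0).

(-2.1333,0); λ=-3 ⇒ h* = (32/15)/3 = 0.7111.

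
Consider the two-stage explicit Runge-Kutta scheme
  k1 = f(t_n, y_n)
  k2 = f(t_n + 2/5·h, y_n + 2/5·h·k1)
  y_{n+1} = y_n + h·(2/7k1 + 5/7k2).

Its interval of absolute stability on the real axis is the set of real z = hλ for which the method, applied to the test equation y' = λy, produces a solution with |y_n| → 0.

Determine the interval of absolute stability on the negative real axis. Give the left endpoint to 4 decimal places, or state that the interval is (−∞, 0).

z∈(-3.5000,0).

With y'=λy (z=hλ):
  k1=λy_n ⇒ h·k1=z·y_n;  k2=λ(1+2/5z)y_n ⇒ h·k2=z(1+2/5z)y_n
  y_{n+1}/y_n = 1 + 2/7z + 5/7z(1+2/5z) = 1 + z + 2/7z²
  ⇒ R(z) = 1 + z + 2/7z².

Solve |R(x)|<1 on ℝ⁻.
x=-0.55: |R|=0.5364
R=1: x+2/7x²=0 ⇒ x=−7/2=-3.5000; min R=1−1/(4·2/7)=0.1250>−1
Confirm numerically:
  x=-3.277: |R|=0.79121 <1
  x=-1.911: |R|=0.13241 <1
  x=-1.542: |R|=0.13736 <1
  x=-3.873: |R|=1.41275 >1
  x=-3.850: |R|=1.38500 >1
  x=-3.636: |R|=1.14128 >1
Interval (-3.5000, 0).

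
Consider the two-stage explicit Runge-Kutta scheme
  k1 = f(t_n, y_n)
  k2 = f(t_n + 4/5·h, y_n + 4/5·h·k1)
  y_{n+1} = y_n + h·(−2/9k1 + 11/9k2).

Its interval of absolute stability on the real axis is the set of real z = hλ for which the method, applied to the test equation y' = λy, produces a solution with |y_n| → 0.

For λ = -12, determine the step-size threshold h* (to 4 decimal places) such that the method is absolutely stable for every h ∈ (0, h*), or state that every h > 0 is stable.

(-1.0227,0); λ=-12 ⇒ h* = (45/44)/12 = 0.0852.

Set f=λy, z=hλ:
  k1=λy_n ⇒ h·k1=z·y_n;  k2=λ(1+4/5z)y_n ⇒ h·k2=z(1+4/5z)y_n
  y_{n+1}/y_n = 1 − 2/9z + 11/9z(1+4/5z) = 1 + z + 44/45z²
  ⇒ R(z) = 1 + z + 44/45z².

Boundary: |R(x)|=1, x<0.
x=-1.63: |R|=1.9679
R=1: x+44/45x²=0 ⇒ x=−45/44=-1.0227; min R=1−1/(4·44/45)=0.7443>−1
Confirm numerically:
  x=-0.725: |R|=0.78894 <1
  x=-0.688: |R|=0.77483 <1
  x=-0.601: |R|=0.75217 <1
  x=-0.551: |R|=0.74585 <1
  x=-1.606: |R|=1.91592 >1
  x=-1.568: |R|=1.83599 >1
  x=-1.370: |R|=1.46519 >1
So |R|<1 on (-1.0227, 0).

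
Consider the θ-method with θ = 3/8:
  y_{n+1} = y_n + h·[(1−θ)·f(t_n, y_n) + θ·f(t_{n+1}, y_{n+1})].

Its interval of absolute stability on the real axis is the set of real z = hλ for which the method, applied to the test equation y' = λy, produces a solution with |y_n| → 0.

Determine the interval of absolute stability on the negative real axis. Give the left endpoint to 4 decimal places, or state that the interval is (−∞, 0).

(-8.0000, 0).

On y'=λy, z=hλ:
  y_{n+1} = y_n + z·[5/8·y_n + 3/8·y_{n+1}] ⇒ (1 − 3/8z)y_{n+1} = (1 + 5/8z)y_n
  ⇒ R(z) = (1 + 5/8z)/(1 − 3/8z).

Need |R(x)|<1, x<0.
x=-0.52: |R|=0.5649
R=−1: 1+5/8x = −1+3/8x ⇒ -1/4x=2 ⇒ x=2/(-1/4)=-8.0000
Confirm numerically:
  x=-7.084: |R|=0.93737 <1
  x=-5.497: |R|=0.79560 <1
  x=-4.280: |R|=0.64299 <1
  x=-8.228: |R|=1.01395 >1
  x=-8.219: |R|=1.01341 >1
  x=-8.080: |R|=1.00496 >1
So |R|<1 on (-8.0000, 0).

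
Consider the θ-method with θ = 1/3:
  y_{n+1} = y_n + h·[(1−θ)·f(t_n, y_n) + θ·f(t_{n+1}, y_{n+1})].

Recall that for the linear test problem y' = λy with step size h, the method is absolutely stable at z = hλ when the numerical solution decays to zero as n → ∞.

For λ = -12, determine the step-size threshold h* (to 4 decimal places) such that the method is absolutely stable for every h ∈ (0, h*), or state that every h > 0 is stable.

On y'=λy, z=hλ:
  y_{n+1} = y_n + z·[2/3·y_n + 1/3·y_{n+1}] ⇒ (1 − 1/3z)y_{n+1} = (1 + 2/3z)y_n
  ⇒ R(z) = (1 + 2/3z)/(1 − 1/3z).

Boundary: |R(x)|=1, x<0.
x=-1.09: |R|=0.2005
R=−1: 1+2/3x = −1+1/3x ⇒ -1/3x=2 ⇒ x=2/(-1/3)=-6.0000
Confirm numerically:
  x=-3.862: |R|=0.68843 <1
  x=-3.454: |R|=0.60552 <1
  x=-3.069: |R|=0.51705 <1
  x=-6.461: |R|=1.04873 >1
  x=-6.397: |R|=1.04225 >1
  x=-6.206: |R|=1.02238 >1
Interval (-6.0000, 0).

(-6.0000,0); λ=-12 ⇒ h* = (6)/12 = 0.5000.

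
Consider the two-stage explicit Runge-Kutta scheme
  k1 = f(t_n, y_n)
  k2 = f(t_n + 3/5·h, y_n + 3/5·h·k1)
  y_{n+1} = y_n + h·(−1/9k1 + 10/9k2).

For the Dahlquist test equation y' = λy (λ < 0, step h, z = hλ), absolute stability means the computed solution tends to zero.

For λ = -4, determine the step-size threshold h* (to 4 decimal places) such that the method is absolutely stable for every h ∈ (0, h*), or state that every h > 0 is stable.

(-1.5000,0); λ=-4 ⇒ h* = (3/2)/4 = 0.3750.

On y'=λy, z=hλ:
  k1=λy_n ⇒ h·k1=z·y_n;  k2=λ(1+3/5z)y_n ⇒ h·k2=z(1+3/5z)y_n
  y_{n+1}/y_n = 1 − 1/9z + 10/9z(1+3/5z) = 1 + z + 2/3z²
  R(z) = 1 + z + 2/3z².

Need |R(x)|<1, x<0.
x=-1.55: |R|=1.0517
R=1: x+2/3x²=0 ⇒ x=−3/2=-1.5000; min R=1−1/(4·2/3)=0.6250>−1
Confirm numerically:
  x=-1.325: |R|=0.84542 <1
  x=-1.014: |R|=0.67146 <1
  x=-0.687: |R|=0.62765 <1
  x=-1.952: |R|=1.58820 >1
  x=-1.872: |R|=1.46426 >1
  x=-1.533: |R|=1.03373 >1
So |R|<1 on (-1.5000, 0).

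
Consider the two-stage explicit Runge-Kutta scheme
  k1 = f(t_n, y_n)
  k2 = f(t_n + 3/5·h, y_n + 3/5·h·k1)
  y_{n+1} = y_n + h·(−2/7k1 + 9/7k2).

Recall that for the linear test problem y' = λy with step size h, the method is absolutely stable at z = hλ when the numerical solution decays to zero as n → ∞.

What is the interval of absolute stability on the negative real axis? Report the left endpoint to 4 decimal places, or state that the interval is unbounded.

(-1.2963, 0).

Test eqn y'=λy, z=hλ:
  k1=λy_n ⇒ h·k1=z·y_n;  k2=λ(1+3/5z)y_n ⇒ h·k2=z(1+3/5z)y_n
  y_{n+1}/y_n = 1 − 2/7z + 9/7z(1+3/5z) = 1 + z + 27/35z²
  ⇒ R(z) = 1 + z + 27/35z².

Need |R(x)|<1, x<0.
x=-0.33: |R|=0.7540
R=1: x+27/35x²=0 ⇒ x=−35/27=-1.2963; min R=1−1/(4·27/35)=0.6759>−1
Confirm numerically:
  x=-1.202: |R|=0.91256 <1
  x=-0.859: |R|=0.71022 <1
  x=-0.712: |R|=0.67907 <1
  x=-1.875: |R|=1.83705 >1
  x=-1.681: |R|=1.49887 >1
  x=-1.508: |R|=1.24628 >1
Stable set (-1.2963, 0).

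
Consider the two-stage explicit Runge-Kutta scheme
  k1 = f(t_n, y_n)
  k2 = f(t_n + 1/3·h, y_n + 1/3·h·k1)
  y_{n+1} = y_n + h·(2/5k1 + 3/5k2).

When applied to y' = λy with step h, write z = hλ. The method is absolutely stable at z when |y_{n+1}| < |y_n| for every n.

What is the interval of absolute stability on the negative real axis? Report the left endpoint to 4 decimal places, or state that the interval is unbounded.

z∈(-5.0000,0).

Set f=λy, z=hλ:
  k1=λy_n ⇒ h·k1=z·y_n;  k2=λ(1+1/3z)y_n ⇒ h·k2=z(1+1/3z)y_n
  y_{n+1}/y_n = 1 + 2/5z + 3/5z(1+1/3z) = 1 + z + 1/5z²
  so R(z) = 1 + z + 1/5z².

Solve |R(x)|<1 on ℝ⁻.
x=-0.97: |R|=0.2182
R=1: x+1/5x²=0 ⇒ x=−5=-5.0000; min R=1−1/(4·1/5)=-0.2500>−1
Confirm numerically:
  x=-4.220: |R|=0.34168 <1
  x=-3.674: |R|=0.02566 <1
  x=-2.939: |R|=0.21146 <1
  x=-5.543: |R|=1.60197 >1
  x=-5.492: |R|=1.54041 >1
Interval (-5.0000, 0).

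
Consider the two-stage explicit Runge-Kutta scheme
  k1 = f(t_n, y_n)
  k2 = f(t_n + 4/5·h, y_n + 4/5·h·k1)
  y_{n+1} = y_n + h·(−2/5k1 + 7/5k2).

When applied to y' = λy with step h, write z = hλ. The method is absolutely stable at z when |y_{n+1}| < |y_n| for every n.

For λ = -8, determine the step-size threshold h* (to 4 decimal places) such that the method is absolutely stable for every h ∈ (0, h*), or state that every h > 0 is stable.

With y'=λy (z=hλ):
  k1=λy_n ⇒ h·k1=z·y_n;  k2=λ(1+4/5z)y_n ⇒ h·k2=z(1+4/5z)y_n
  y_{n+1}/y_n = 1 − 2/5z + 7/5z(1+4/5z) = 1 + z + 28/25z²
  ⇒ R(z) = 1 + z + 28/25z².

Solve |R(x)|<1 on ℝ⁻.
x=-0.42: |R|=0.7776
R=1: x+28/25x²=0 ⇒ x=−25/28=-0.8929; min R=1−1/(4·28/25)=0.7768>−1
Confirm numerically:
  x=-0.782: |R|=0.90291 <1
  x=-0.713: |R|=0.85637 <1
  x=-0.697: |R|=0.84711 <1
  x=-1.443: |R|=1.88912 >1
  x=-1.182: |R|=1.38278 >1
Interval (-0.8929, 0).

(-0.8929,0); λ=-8 ⇒ h* = (25/28)/8 = 0.1116.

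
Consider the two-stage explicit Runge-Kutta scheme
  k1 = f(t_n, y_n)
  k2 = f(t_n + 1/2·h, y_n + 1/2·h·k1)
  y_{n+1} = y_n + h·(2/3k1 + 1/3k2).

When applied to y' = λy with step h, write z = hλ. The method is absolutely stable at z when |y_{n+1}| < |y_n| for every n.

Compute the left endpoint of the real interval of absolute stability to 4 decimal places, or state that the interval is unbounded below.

Set f=λy, z=hλ:
  k1=λy_n ⇒ h·k1=z·y_n;  k2=λ(1+1/2z)y_n ⇒ h·k2=z(1+1/2z)y_n
  y_{n+1}/y_n = 1 + 2/3z + 1/3z(1+1/2z) = 1 + z + 1/6z²
  Hence R(z) = 1 + z + 1/6z².

Solve |R(x)|<1 on ℝ⁻.
x=-1.57: |R|=0.1592
R=1: x+1/6x²=0 ⇒ x=−6=-6.0000; min R=1−1/(4·1/6)=-0.5000>−1
Confirm numerically:
  x=-5.965: |R|=0.96520 <1
  x=-4.336: |R|=0.20252 <1
  x=-3.182: |R|=0.49448 <1
  x=-6.527: |R|=1.57329 >1
  x=-6.353: |R|=1.37377 >1
  x=-6.334: |R|=1.35259 >1
Interval (-6.0000, 0).

z* = -6.0000.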